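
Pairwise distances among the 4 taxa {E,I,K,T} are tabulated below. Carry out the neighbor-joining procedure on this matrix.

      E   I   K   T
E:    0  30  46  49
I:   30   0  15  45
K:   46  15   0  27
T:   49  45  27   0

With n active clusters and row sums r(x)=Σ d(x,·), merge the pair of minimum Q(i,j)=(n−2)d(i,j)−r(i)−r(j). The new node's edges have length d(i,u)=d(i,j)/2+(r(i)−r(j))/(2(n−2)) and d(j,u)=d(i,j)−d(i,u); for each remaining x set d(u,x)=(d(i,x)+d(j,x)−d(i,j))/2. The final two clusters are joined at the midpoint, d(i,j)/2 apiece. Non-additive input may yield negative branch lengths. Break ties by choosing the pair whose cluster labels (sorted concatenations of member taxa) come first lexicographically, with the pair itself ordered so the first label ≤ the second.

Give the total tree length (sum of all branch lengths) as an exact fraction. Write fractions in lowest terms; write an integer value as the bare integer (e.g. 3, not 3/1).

269/4

iteration 1: select E,I (d=30, Q=-155); attach at lengths (95/4, 25/4); label the merged cluster EI
  updated: d(EI,K)=31/2, d(EI,T)=32
iteration 2: select EI,K (d=31/2, Q=-149/2); attach at lengths (41/4, 21/4); label the merged cluster EIK
  updated: d(EIK,T)=87/4
iteration 3: select EIK,T (d=87/4); attach at lengths (87/8, 87/8); label the merged cluster EIKT
final tree: (((E:95/4,I:25/4):41/4,K:21/4):87/8,T:87/8)
total length: 269/4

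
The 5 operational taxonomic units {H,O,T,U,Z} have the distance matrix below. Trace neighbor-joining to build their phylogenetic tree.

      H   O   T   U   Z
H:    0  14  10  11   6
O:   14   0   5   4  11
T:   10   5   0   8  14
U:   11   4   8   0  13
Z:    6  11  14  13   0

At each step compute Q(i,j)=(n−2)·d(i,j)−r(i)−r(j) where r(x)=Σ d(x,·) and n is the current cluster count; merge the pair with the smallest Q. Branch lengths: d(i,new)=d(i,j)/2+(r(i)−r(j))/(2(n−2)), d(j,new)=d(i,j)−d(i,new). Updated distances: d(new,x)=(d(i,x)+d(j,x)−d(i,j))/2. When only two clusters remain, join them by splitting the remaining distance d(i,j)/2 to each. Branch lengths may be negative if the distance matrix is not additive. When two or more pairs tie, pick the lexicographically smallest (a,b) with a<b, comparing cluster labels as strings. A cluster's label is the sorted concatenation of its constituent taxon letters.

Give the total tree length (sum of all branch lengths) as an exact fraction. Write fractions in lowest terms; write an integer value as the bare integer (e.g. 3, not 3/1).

163/8

step 1: merge (H,Z) at d=6, Q=-67; branch lengths H→5/2, Z→7/2; new cluster HZ
  updated: d(HZ,O)=19/2, d(HZ,T)=9, d(HZ,U)=9
step 2: merge (HZ,T) at d=9, Q=-63/2; branch lengths HZ→47/8, T→25/8; new cluster HTZ
  updated: d(HTZ,O)=11/4, d(HTZ,U)=4
step 3: merge (HTZ,O) at d=11/4, Q=-43/4; branch lengths HTZ→11/8, O→11/8; new cluster HOTZ
  updated: d(HOTZ,U)=21/8
step 4: merge (HOTZ,U) at d=21/8; branch lengths HOTZ→21/16, U→21/16; new cluster HOTUZ
final tree: ((((H:5/2,Z:7/2):47/8,T:25/8):11/8,O:11/8):21/16,U:21/16)
total length: 163/8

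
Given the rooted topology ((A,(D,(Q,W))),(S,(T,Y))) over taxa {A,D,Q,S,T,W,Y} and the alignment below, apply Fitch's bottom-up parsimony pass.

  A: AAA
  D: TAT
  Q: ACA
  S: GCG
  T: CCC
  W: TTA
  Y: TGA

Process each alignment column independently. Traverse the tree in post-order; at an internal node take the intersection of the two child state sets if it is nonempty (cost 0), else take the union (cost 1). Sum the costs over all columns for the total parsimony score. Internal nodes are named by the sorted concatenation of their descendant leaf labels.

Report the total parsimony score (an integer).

11

QW@0: {A} ∪ {T} = {A,T} (union, +1)
DQW@0: {T} ∩ {A,T} = {T} (intersection, +0)
ADQW@0: {A} ∪ {T} = {A,T} (union, +1)
TY@0: {C} ∪ {T} = {C,T} (union, +1)
STY@0: {G} ∪ {C,T} = {C,G,T} (union, +1)
ADQSTWY@0: {A,T} ∩ {C,G,T} = {T} (intersection, +0)
QW@1: {C} ∪ {T} = {C,T} (union, +1)
DQW@1: {A} ∪ {C,T} = {A,C,T} (union, +1)
ADQW@1: {A} ∩ {A,C,T} = {A} (intersection, +0)
TY@1: {C} ∪ {G} = {C,G} (union, +1)
STY@1: {C} ∩ {C,G} = {C} (intersection, +0)
ADQSTWY@1: {A} ∪ {C} = {A,C} (union, +1)
QW@2: {A} ∩ {A} = {A} (intersection, +0)
DQW@2: {T} ∪ {A} = {A,T} (union, +1)
ADQW@2: {A} ∩ {A,T} = {A} (intersection, +0)
TY@2: {C} ∪ {A} = {A,C} (union, +1)
STY@2: {G} ∪ {A,C} = {A,C,G} (union, +1)
ADQSTWY@2: {A} ∩ {A,C,G} = {A} (intersection, +0)
per-site changes: [4, 4, 3]; total = 11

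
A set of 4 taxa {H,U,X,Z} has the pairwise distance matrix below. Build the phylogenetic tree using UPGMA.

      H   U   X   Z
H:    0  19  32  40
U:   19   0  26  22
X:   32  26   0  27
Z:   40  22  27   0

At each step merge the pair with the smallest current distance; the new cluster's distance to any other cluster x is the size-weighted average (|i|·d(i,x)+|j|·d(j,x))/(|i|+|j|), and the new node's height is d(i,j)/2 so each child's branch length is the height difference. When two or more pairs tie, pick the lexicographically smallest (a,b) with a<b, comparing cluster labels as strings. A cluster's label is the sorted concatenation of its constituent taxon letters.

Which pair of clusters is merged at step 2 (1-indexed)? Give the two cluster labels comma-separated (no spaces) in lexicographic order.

1. join H+U (d=19) ⇒ HU; edges |H|=19/2, |U|=19/2
  updated: d(HU,X)=29, d(HU,Z)=31
2. join X+Z (d=27) ⇒ XZ; edges |X|=27/2, |Z|=27/2
  updated: d(HU,XZ)=30
3. join HU+XZ (d=30) ⇒ HUXZ; edges |HU|=11/2, |XZ|=3/2
final tree: ((H:19/2,U:19/2):11/2,(X:27/2,Z:27/2):3/2)
total length: 53

X,Z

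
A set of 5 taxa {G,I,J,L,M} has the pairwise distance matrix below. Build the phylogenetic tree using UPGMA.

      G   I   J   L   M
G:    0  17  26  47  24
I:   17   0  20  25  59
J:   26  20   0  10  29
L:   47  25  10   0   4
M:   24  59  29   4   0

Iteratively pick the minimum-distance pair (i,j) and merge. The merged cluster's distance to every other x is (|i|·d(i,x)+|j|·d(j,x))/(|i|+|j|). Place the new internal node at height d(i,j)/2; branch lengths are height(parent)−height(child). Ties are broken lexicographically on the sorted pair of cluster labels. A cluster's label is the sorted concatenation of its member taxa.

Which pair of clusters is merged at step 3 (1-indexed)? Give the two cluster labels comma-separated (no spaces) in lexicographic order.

step 1: merge (L,M) at d=4; branch lengths L→2, M→2; new cluster LM
  updated: d(G,LM)=71/2, d(I,LM)=42, d(J,LM)=39/2
step 2: merge (G,I) at d=17; branch lengths G→17/2, I→17/2; new cluster GI
  updated: d(GI,J)=23, d(GI,LM)=155/4
step 3: merge (J,LM) at d=39/2; branch lengths J→39/4, LM→31/4; new cluster JLM
  updated: d(GI,JLM)=67/2
step 4: merge (GI,JLM) at d=67/2; branch lengths GI→33/4, JLM→7; new cluster GIJLM
final tree: ((G:17/2,I:17/2):33/4,(J:39/4,(L:2,M:2):31/4):7)
total length: 215/4

J,LM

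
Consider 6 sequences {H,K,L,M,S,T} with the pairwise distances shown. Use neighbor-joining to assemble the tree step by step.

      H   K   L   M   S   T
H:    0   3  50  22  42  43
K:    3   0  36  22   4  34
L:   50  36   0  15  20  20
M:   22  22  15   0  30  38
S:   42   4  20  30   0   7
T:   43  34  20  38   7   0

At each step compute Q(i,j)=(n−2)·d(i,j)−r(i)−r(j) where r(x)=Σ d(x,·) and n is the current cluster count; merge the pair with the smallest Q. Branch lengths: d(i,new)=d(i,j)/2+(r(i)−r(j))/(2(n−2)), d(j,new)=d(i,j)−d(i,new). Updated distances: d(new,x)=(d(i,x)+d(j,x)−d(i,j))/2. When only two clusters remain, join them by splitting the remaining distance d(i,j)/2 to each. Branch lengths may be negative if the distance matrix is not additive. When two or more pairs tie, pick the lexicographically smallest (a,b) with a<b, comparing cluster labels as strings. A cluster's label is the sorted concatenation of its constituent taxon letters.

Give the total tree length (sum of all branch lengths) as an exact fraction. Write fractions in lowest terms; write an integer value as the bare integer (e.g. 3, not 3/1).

1. join H+K (d=3, Q=-247) ⇒ HK; edges |H|=73/8, |K|=-49/8
  updated: d(HK,L)=83/2, d(HK,M)=41/2, d(HK,S)=43/2, d(HK,T)=37
2. join HK+M (d=41/2, Q=-325/2) ⇒ HKM; edges |HK|=157/12, |M|=89/12
  updated: d(HKM,L)=18, d(HKM,S)=31/2, d(HKM,T)=109/4
3. join HKM+L (d=18, Q=-331/4) ⇒ HKLM; edges |HKM|=155/16, |L|=133/16
  updated: d(HKLM,S)=35/4, d(HKLM,T)=117/8
4. join HKLM+S (d=35/4, Q=-243/8) ⇒ HKLMS; edges |HKLM|=131/16, |S|=9/16
  updated: d(HKLMS,T)=103/16
5. join HKLMS+T (d=103/16) ⇒ HKLMST; edges |HKLMS|=103/32, |T|=103/32
final tree: (((((H:73/8,K:-49/8):157/12,M:89/12):155/16,L:133/16):131/16,S:9/16):103/32,T:103/32)
total length: 907/16

907/16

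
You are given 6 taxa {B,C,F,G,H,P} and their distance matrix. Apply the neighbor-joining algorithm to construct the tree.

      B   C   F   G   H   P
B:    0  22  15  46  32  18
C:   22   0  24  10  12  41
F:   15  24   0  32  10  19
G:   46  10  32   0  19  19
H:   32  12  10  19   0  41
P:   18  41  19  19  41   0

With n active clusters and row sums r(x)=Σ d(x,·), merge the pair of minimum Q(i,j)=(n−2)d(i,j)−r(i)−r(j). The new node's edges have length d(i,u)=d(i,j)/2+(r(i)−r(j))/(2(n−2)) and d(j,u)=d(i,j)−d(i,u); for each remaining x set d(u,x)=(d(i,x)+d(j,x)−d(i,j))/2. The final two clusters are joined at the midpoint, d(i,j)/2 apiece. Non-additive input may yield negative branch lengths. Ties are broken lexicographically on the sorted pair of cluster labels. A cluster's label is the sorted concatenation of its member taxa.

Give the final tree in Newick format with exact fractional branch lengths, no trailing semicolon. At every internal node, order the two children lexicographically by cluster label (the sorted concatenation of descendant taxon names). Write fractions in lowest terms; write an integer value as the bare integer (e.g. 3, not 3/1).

1. join B+P (d=18, Q=-199) ⇒ BP; edges |B|=67/8, |P|=77/8
  updated: d(BP,C)=45/2, d(BP,F)=8, d(BP,G)=47/2, d(BP,H)=55/2
2. join BP+F (d=8, Q=-263/2) ⇒ BFP; edges |BP|=21/4, |F|=11/4
  updated: d(BFP,C)=77/4, d(BFP,G)=95/4, d(BFP,H)=59/4
3. join BFP+H (d=59/4, Q=-74) ⇒ BFHP; edges |BFP|=83/8, |H|=35/8
  updated: d(BFHP,C)=33/4, d(BFHP,G)=14
4. join BFHP+C (d=33/4, Q=-129/4) ⇒ BCFHP; edges |BFHP|=49/8, |C|=17/8
  updated: d(BCFHP,G)=63/8
5. join BCFHP+G (d=63/8) ⇒ BCFGHP; edges |BCFHP|=63/16, |G|=63/16
final tree: (((((B:67/8,P:77/8):21/4,F:11/4):83/8,H:35/8):49/8,C:17/8):63/16,G:63/16)
total length: 455/8

(((((B:67/8,P:77/8):21/4,F:11/4):83/8,H:35/8):49/8,C:17/8):63/16,G:63/16)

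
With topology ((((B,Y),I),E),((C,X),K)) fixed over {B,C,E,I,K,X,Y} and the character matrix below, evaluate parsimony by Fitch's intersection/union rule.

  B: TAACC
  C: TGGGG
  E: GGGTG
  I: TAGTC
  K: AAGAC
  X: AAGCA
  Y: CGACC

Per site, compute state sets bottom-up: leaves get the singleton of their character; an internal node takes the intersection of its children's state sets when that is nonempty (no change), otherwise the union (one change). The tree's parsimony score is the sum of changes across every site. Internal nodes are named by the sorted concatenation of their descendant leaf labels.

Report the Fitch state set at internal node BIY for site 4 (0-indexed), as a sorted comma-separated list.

site 0, node BY: B={T} ∪ Y={C} → {C,T} (+1)
site 0, node BIY: BY={C,T} ∩ I={T} → {T} (+0)
site 0, node BEIY: BIY={T} ∪ E={G} → {G,T} (+1)
site 0, node CX: C={T} ∪ X={A} → {A,T} (+1)
site 0, node CKX: CX={A,T} ∩ K={A} → {A} (+0)
site 0, node BCEIKXY: BEIY={G,T} ∪ CKX={A} → {A,G,T} (+1)
site 1, node BY: B={A} ∪ Y={G} → {A,G} (+1)
site 1, node BIY: BY={A,G} ∩ I={A} → {A} (+0)
site 1, node BEIY: BIY={A} ∪ E={G} → {A,G} (+1)
site 1, node CX: C={G} ∪ X={A} → {A,G} (+1)
site 1, node CKX: CX={A,G} ∩ K={A} → {A} (+0)
site 1, node BCEIKXY: BEIY={A,G} ∩ CKX={A} → {A} (+0)
site 2, node BY: B={A} ∩ Y={A} → {A} (+0)
site 2, node BIY: BY={A} ∪ I={G} → {A,G} (+1)
site 2, node BEIY: BIY={A,G} ∩ E={G} → {G} (+0)
site 2, node CX: C={G} ∩ X={G} → {G} (+0)
site 2, node CKX: CX={G} ∩ K={G} → {G} (+0)
site 2, node BCEIKXY: BEIY={G} ∩ CKX={G} → {G} (+0)
site 3, node BY: B={C} ∩ Y={C} → {C} (+0)
site 3, node BIY: BY={C} ∪ I={T} → {C,T} (+1)
site 3, node BEIY: BIY={C,T} ∩ E={T} → {T} (+0)
site 3, node CX: C={G} ∪ X={C} → {C,G} (+1)
site 3, node CKX: CX={C,G} ∪ K={A} → {A,C,G} (+1)
site 3, node BCEIKXY: BEIY={T} ∪ CKX={A,C,G} → {A,C,G,T} (+1)
site 4, node BY: B={C} ∩ Y={C} → {C} (+0)
site 4, node BIY: BY={C} ∩ I={C} → {C} (+0)
site 4, node BEIY: BIY={C} ∪ E={G} → {C,G} (+1)
site 4, node CX: C={G} ∪ X={A} → {A,G} (+1)
site 4, node CKX: CX={A,G} ∪ K={C} → {A,C,G} (+1)
site 4, node BCEIKXY: BEIY={C,G} ∩ CKX={A,C,G} → {C,G} (+0)
per-site changes: [4, 3, 1, 4, 3]; total = 15

C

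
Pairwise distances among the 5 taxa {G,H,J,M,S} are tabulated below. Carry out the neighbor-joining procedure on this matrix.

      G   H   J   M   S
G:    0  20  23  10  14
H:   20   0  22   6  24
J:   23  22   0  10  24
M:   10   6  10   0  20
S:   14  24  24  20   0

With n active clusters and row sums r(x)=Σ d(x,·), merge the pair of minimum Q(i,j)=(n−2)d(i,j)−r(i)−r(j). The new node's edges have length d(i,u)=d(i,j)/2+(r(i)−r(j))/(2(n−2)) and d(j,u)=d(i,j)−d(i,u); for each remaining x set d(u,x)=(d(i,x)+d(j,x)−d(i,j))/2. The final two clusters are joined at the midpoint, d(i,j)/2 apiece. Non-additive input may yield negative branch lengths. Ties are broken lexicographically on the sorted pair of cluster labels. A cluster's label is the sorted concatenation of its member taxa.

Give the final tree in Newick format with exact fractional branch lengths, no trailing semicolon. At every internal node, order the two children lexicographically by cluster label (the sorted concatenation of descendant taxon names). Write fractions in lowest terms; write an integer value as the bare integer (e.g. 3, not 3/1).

step 1: merge (G,S) at d=14, Q=-107; branch lengths G→9/2, S→19/2; new cluster GS
  updated: d(GS,H)=15, d(GS,J)=33/2, d(GS,M)=8
step 2: merge (GS,J) at d=33/2, Q=-55; branch lengths GS→6, J→21/2; new cluster GJS
  updated: d(GJS,H)=41/4, d(GJS,M)=3/4
step 3: merge (GJS,H) at d=41/4, Q=-17; branch lengths GJS→5/2, H→31/4; new cluster GHJS
  updated: d(GHJS,M)=-7/4
step 4: merge (GHJS,M) at d=-7/4; branch lengths GHJS→-7/8, M→-7/8; new cluster GHJMS
final tree: ((((G:9/2,S:19/2):6,J:21/2):5/2,H:31/4):-7/8,M:-7/8)
total length: 39

((((G:9/2,S:19/2):6,J:21/2):5/2,H:31/4):-7/8,M:-7/8)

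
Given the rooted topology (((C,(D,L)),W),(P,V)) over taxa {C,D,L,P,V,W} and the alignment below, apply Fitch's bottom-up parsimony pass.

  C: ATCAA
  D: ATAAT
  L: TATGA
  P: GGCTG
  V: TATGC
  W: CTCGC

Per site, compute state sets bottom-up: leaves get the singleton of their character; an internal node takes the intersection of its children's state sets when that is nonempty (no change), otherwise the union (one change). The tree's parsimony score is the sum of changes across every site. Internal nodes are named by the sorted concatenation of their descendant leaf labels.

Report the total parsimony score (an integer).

16

[col 0] DL: children D:{A}, L:{T} ∪→ {A,T}; cost 1
[col 0] CDL: children C:{A}, DL:{A,T} ∩→ {A}; cost 0
[col 0] CDLW: children CDL:{A}, W:{C} ∪→ {A,C}; cost 1
[col 0] PV: children P:{G}, V:{T} ∪→ {G,T}; cost 1
[col 0] CDLPVW: children CDLW:{A,C}, PV:{G,T} ∪→ {A,C,G,T}; cost 1
[col 1] DL: children D:{T}, L:{A} ∪→ {A,T}; cost 1
[col 1] CDL: children C:{T}, DL:{A,T} ∩→ {T}; cost 0
[col 1] CDLW: children CDL:{T}, W:{T} ∩→ {T}; cost 0
[col 1] PV: children P:{G}, V:{A} ∪→ {A,G}; cost 1
[col 1] CDLPVW: children CDLW:{T}, PV:{A,G} ∪→ {A,G,T}; cost 1
[col 2] DL: children D:{A}, L:{T} ∪→ {A,T}; cost 1
[col 2] CDL: children C:{C}, DL:{A,T} ∪→ {A,C,T}; cost 1
[col 2] CDLW: children CDL:{A,C,T}, W:{C} ∩→ {C}; cost 0
[col 2] PV: children P:{C}, V:{T} ∪→ {C,T}; cost 1
[col 2] CDLPVW: children CDLW:{C}, PV:{C,T} ∩→ {C}; cost 0
[col 3] DL: children D:{A}, L:{G} ∪→ {A,G}; cost 1
[col 3] CDL: children C:{A}, DL:{A,G} ∩→ {A}; cost 0
[col 3] CDLW: children CDL:{A}, W:{G} ∪→ {A,G}; cost 1
[col 3] PV: children P:{T}, V:{G} ∪→ {G,T}; cost 1
[col 3] CDLPVW: children CDLW:{A,G}, PV:{G,T} ∩→ {G}; cost 0
[col 4] DL: children D:{T}, L:{A} ∪→ {A,T}; cost 1
[col 4] CDL: children C:{A}, DL:{A,T} ∩→ {A}; cost 0
[col 4] CDLW: children CDL:{A}, W:{C} ∪→ {A,C}; cost 1
[col 4] PV: children P:{G}, V:{C} ∪→ {C,G}; cost 1
[col 4] CDLPVW: children CDLW:{A,C}, PV:{C,G} ∩→ {C}; cost 0
per-site changes: [4, 3, 3, 3, 3]; total = 16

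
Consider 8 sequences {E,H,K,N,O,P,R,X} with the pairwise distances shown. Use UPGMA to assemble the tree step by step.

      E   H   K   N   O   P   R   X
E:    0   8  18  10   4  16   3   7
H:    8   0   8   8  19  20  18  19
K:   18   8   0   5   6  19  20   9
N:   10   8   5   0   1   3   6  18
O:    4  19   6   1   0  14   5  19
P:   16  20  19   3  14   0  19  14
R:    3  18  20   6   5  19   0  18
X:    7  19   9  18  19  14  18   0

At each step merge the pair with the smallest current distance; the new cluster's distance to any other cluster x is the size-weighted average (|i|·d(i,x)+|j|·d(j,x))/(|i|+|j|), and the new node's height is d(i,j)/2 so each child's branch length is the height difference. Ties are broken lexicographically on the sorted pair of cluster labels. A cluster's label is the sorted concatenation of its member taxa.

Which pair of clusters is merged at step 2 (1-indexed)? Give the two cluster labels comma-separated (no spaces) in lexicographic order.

E,R

step 1: merge (N,O) at d=1; branch lengths N→1/2, O→1/2; new cluster NO
  updated: d(E,NO)=7, d(H,NO)=27/2, d(K,NO)=11/2, d(NO,P)=17/2, d(NO,R)=11/2, d(NO,X)=37/2
step 2: merge (E,R) at d=3; branch lengths E→3/2, R→3/2; new cluster ER
  updated: d(ER,H)=13, d(ER,K)=19, d(ER,NO)=25/4, d(ER,P)=35/2, d(ER,X)=25/2
step 3: merge (K,NO) at d=11/2; branch lengths K→11/4, NO→9/4; new cluster KNO
  updated: d(ER,KNO)=21/2, d(H,KNO)=35/3, d(KNO,P)=12, d(KNO,X)=46/3
step 4: merge (ER,KNO) at d=21/2; branch lengths ER→15/4, KNO→5/2; new cluster EKNOR
  updated: d(EKNOR,H)=61/5, d(EKNOR,P)=71/5, d(EKNOR,X)=71/5
step 5: merge (EKNOR,H) at d=61/5; branch lengths EKNOR→17/20, H→61/10; new cluster EHKNOR
  updated: d(EHKNOR,P)=91/6, d(EHKNOR,X)=15
step 6: merge (P,X) at d=14; branch lengths P→7, X→7; new cluster PX
  updated: d(EHKNOR,PX)=181/12
step 7: merge (EHKNOR,PX) at d=181/12; branch lengths EHKNOR→173/120, PX→13/24; new cluster EHKNOPRX
final tree: ((((E:3/2,R:3/2):15/4,(K:11/4,(N:1/2,O:1/2):9/4):5/2):17/20,H:61/10):173/120,(P:7,X:7):13/24)
total length: 2291/60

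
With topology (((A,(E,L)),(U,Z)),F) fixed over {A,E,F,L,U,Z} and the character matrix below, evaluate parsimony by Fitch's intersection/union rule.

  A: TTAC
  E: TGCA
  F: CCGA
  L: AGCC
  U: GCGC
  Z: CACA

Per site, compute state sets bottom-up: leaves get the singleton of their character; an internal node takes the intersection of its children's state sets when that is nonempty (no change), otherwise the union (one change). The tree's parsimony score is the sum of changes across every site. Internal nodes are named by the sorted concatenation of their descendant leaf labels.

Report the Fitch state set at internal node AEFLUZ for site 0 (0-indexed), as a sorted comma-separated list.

site 0, node EL: E={T} ∪ L={A} → {A,T} (+1)
site 0, node AEL: A={T} ∩ EL={A,T} → {T} (+0)
site 0, node UZ: U={G} ∪ Z={C} → {C,G} (+1)
site 0, node AELUZ: AEL={T} ∪ UZ={C,G} → {C,G,T} (+1)
site 0, node AEFLUZ: AELUZ={C,G,T} ∩ F={C} → {C} (+0)
site 1, node EL: E={G} ∩ L={G} → {G} (+0)
site 1, node AEL: A={T} ∪ EL={G} → {G,T} (+1)
site 1, node UZ: U={C} ∪ Z={A} → {A,C} (+1)
site 1, node AELUZ: AEL={G,T} ∪ UZ={A,C} → {A,C,G,T} (+1)
site 1, node AEFLUZ: AELUZ={A,C,G,T} ∩ F={C} → {C} (+0)
site 2, node EL: E={C} ∩ L={C} → {C} (+0)
site 2, node AEL: A={A} ∪ EL={C} → {A,C} (+1)
site 2, node UZ: U={G} ∪ Z={C} → {C,G} (+1)
site 2, node AELUZ: AEL={A,C} ∩ UZ={C,G} → {C} (+0)
site 2, node AEFLUZ: AELUZ={C} ∪ F={G} → {C,G} (+1)
site 3, node EL: E={A} ∪ L={C} → {A,C} (+1)
site 3, node AEL: A={C} ∩ EL={A,C} → {C} (+0)
site 3, node UZ: U={C} ∪ Z={A} → {A,C} (+1)
site 3, node AELUZ: AEL={C} ∩ UZ={A,C} → {C} (+0)
site 3, node AEFLUZ: AELUZ={C} ∪ F={A} → {A,C} (+1)
per-site changes: [3, 3, 3, 3]; total = 12

C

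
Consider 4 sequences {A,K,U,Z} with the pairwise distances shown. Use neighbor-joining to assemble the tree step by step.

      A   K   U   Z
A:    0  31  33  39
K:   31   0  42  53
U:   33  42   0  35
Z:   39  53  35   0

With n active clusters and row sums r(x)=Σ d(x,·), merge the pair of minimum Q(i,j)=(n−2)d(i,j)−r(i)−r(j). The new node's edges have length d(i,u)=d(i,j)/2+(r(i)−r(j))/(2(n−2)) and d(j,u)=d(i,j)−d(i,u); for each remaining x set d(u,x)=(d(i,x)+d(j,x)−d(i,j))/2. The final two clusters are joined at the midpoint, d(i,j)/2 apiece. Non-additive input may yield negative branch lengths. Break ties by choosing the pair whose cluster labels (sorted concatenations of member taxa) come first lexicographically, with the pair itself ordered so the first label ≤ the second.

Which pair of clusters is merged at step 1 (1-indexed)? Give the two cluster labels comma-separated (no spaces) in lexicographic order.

A,K

iteration 1: select A,K (d=31, Q=-167); attach at lengths (39/4, 85/4); label the merged cluster AK
  updated: d(AK,U)=22, d(AK,Z)=61/2
iteration 2: select AK,U (d=22, Q=-175/2); attach at lengths (35/4, 53/4); label the merged cluster AKU
  updated: d(AKU,Z)=87/4
iteration 3: select AKU,Z (d=87/4); attach at lengths (87/8, 87/8); label the merged cluster AKUZ
final tree: (((A:39/4,K:85/4):35/4,U:53/4):87/8,Z:87/8)
total length: 299/4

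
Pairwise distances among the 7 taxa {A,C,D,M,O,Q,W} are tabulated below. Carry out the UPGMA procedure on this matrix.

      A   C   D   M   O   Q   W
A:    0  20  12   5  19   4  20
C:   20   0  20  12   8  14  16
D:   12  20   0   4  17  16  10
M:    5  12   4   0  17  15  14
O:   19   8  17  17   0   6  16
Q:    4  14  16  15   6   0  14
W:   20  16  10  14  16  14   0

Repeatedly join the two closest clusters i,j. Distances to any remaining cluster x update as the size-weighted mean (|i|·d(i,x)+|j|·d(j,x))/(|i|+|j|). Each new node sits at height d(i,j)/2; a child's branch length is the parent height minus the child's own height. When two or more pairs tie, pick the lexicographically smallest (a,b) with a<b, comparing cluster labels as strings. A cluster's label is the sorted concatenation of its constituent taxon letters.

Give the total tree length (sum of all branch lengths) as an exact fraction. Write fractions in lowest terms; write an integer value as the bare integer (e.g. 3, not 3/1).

739/20

iteration 1: select A,Q (d=4); attach at lengths (2, 2); label the merged cluster AQ
  updated: d(AQ,C)=17, d(AQ,D)=14, d(AQ,M)=10, d(AQ,O)=25/2, d(AQ,W)=17
iteration 2: select D,M (d=4); attach at lengths (2, 2); label the merged cluster DM
  updated: d(AQ,DM)=12, d(C,DM)=16, d(DM,O)=17, d(DM,W)=12
iteration 3: select C,O (d=8); attach at lengths (4, 4); label the merged cluster CO
  updated: d(AQ,CO)=59/4, d(CO,DM)=33/2, d(CO,W)=16
iteration 4: select AQ,DM (d=12); attach at lengths (4, 4); label the merged cluster ADMQ
  updated: d(ADMQ,CO)=125/8, d(ADMQ,W)=29/2
iteration 5: select ADMQ,W (d=29/2); attach at lengths (5/4, 29/4); label the merged cluster ADMQW
  updated: d(ADMQW,CO)=157/10
iteration 6: select ADMQW,CO (d=157/10); attach at lengths (3/5, 77/20); label the merged cluster ACDMOQW
final tree: ((((A:2,Q:2):4,(D:2,M:2):4):5/4,W:29/4):3/5,(C:4,O:4):77/20)
total length: 739/20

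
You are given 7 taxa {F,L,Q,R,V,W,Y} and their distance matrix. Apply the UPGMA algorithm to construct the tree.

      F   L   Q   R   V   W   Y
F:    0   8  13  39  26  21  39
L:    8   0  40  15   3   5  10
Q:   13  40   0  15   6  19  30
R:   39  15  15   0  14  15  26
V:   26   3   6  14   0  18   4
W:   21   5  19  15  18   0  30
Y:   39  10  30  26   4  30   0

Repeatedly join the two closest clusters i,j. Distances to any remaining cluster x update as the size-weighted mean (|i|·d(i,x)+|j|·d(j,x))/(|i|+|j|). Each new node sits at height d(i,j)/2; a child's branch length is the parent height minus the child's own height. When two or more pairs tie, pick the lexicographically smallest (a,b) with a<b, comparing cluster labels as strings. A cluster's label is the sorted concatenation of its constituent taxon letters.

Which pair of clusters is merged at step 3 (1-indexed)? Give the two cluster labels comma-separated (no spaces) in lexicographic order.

F,Q

iteration 1: select L,V (d=3); attach at lengths (3/2, 3/2); label the merged cluster LV
  updated: d(F,LV)=17, d(LV,Q)=23, d(LV,R)=29/2, d(LV,W)=23/2, d(LV,Y)=7
iteration 2: select LV,Y (d=7); attach at lengths (2, 7/2); label the merged cluster LVY
  updated: d(F,LVY)=73/3, d(LVY,Q)=76/3, d(LVY,R)=55/3, d(LVY,W)=53/3
iteration 3: select F,Q (d=13); attach at lengths (13/2, 13/2); label the merged cluster FQ
  updated: d(FQ,LVY)=149/6, d(FQ,R)=27, d(FQ,W)=20
iteration 4: select R,W (d=15); attach at lengths (15/2, 15/2); label the merged cluster RW
  updated: d(FQ,RW)=47/2, d(LVY,RW)=18
iteration 5: select LVY,RW (d=18); attach at lengths (11/2, 3/2); label the merged cluster LRVWY
  updated: d(FQ,LRVWY)=243/10
iteration 6: select FQ,LRVWY (d=243/10); attach at lengths (113/20, 63/20); label the merged cluster FLQRVWY
final tree: ((F:13/2,Q:13/2):113/20,(((L:3/2,V:3/2):2,Y:7/2):11/2,(R:15/2,W:15/2):3/2):63/20)
total length: 523/10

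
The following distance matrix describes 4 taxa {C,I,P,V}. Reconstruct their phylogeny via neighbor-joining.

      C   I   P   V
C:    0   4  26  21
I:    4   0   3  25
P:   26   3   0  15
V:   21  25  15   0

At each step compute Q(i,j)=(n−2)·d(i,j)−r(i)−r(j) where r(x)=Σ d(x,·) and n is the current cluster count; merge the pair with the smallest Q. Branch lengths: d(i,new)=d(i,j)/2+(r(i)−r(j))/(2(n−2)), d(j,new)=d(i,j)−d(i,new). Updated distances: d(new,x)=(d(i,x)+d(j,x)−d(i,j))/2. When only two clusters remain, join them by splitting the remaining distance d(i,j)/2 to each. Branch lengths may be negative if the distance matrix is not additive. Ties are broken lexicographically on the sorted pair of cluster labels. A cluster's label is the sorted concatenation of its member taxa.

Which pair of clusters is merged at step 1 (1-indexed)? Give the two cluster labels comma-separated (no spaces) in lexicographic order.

iteration 1: select C,I (d=4, Q=-75); attach at lengths (27/4, -11/4); label the merged cluster CI
  updated: d(CI,P)=25/2, d(CI,V)=21
iteration 2: select CI,P (d=25/2, Q=-97/2); attach at lengths (37/4, 13/4); label the merged cluster CIP
  updated: d(CIP,V)=47/4
iteration 3: select CIP,V (d=47/4); attach at lengths (47/8, 47/8); label the merged cluster CIPV
final tree: (((C:27/4,I:-11/4):37/4,P:13/4):47/8,V:47/8)
total length: 113/4

C,I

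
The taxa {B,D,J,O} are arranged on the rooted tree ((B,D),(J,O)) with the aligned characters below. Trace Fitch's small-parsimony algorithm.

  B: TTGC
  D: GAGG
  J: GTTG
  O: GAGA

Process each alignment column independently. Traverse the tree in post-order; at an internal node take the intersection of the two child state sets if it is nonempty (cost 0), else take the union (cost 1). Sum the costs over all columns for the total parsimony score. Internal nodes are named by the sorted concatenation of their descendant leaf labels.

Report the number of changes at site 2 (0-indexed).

1

BD@0: {T} ∪ {G} = {G,T} (union, +1)
JO@0: {G} ∩ {G} = {G} (intersection, +0)
BDJO@0: {G,T} ∩ {G} = {G} (intersection, +0)
BD@1: {T} ∪ {A} = {A,T} (union, +1)
JO@1: {T} ∪ {A} = {A,T} (union, +1)
BDJO@1: {A,T} ∩ {A,T} = {A,T} (intersection, +0)
BD@2: {G} ∩ {G} = {G} (intersection, +0)
JO@2: {T} ∪ {G} = {G,T} (union, +1)
BDJO@2: {G} ∩ {G,T} = {G} (intersection, +0)
BD@3: {C} ∪ {G} = {C,G} (union, +1)
JO@3: {G} ∪ {A} = {A,G} (union, +1)
BDJO@3: {C,G} ∩ {A,G} = {G} (intersection, +0)
per-site changes: [1, 2, 1, 2]; total = 6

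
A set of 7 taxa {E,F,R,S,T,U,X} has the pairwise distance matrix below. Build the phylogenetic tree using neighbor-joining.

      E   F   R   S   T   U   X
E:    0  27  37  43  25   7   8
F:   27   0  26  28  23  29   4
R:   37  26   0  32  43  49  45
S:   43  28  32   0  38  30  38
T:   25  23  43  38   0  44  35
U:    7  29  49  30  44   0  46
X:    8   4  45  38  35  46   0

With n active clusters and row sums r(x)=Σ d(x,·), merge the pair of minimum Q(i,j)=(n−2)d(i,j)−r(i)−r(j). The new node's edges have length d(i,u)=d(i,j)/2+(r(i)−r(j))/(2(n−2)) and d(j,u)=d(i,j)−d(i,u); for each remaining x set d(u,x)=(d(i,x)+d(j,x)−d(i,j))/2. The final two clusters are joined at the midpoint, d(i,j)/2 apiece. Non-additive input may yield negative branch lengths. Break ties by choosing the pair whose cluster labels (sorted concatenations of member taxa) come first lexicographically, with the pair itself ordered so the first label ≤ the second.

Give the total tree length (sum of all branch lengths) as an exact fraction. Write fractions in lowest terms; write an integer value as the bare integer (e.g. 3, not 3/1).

719/8

iteration 1: select E,U (d=7, Q=-317); attach at lengths (-23/10, 93/10); label the merged cluster EU
  updated: d(EU,F)=49/2, d(EU,R)=79/2, d(EU,S)=33, d(EU,T)=31, d(EU,X)=47/2
iteration 2: select F,X (d=4, Q=-235); attach at lengths (-3, 7); label the merged cluster FX
  updated: d(EU,FX)=22, d(FX,R)=67/2, d(FX,S)=31, d(FX,T)=27
iteration 3: select R,S (d=32, Q=-186); attach at lengths (55/3, 41/3); label the merged cluster RS
  updated: d(EU,RS)=81/4, d(FX,RS)=65/4, d(RS,T)=49/2
iteration 4: select EU,FX (d=22, Q=-189/2); attach at lengths (13, 9); label the merged cluster EFUX
  updated: d(EFUX,RS)=29/4, d(EFUX,T)=18
iteration 5: select EFUX,RS (d=29/4, Q=-199/4); attach at lengths (3/8, 55/8); label the merged cluster EFRSUX
  updated: d(EFRSUX,T)=141/8
iteration 6: select EFRSUX,T (d=141/8); attach at lengths (141/16, 141/16); label the merged cluster EFRSTUX
final tree: ((((E:-23/10,U:93/10):13,(F:-3,X:7):9):3/8,(R:55/3,S:41/3):55/8):141/16,T:141/16)
total length: 719/8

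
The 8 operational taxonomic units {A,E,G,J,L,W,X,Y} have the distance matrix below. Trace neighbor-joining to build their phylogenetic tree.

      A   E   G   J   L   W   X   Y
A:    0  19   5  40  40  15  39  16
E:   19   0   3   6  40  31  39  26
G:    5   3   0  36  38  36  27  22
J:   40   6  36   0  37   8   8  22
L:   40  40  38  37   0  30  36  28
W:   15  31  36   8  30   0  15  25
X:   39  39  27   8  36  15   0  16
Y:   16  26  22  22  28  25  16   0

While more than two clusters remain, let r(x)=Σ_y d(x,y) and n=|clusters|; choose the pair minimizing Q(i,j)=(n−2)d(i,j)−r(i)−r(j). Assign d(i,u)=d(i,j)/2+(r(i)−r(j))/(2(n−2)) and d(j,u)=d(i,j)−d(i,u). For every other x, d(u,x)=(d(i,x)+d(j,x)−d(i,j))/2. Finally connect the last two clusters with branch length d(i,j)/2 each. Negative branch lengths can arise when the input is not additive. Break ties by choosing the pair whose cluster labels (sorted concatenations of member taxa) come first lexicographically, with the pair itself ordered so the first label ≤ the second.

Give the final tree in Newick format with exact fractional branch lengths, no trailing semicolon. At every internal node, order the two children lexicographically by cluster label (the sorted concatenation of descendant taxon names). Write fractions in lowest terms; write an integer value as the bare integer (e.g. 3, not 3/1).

1. join E+G (d=3, Q=-313) ⇒ EG; edges |E|=5/4, |G|=7/4
  updated: d(A,EG)=21/2, d(EG,J)=39/2, d(EG,L)=75/2, d(EG,W)=32, d(EG,X)=63/2, d(EG,Y)=45/2
2. join A+EG (d=21/2, Q=-523/2) ⇒ AEG; edges |A|=119/20, |EG|=91/20
  updated: d(AEG,J)=49/2, d(AEG,L)=67/2, d(AEG,W)=73/4, d(AEG,X)=30, d(AEG,Y)=14
3. join J+X (d=8, Q=-345/2) ⇒ JX; edges |J|=53/16, |X|=75/16
  updated: d(AEG,JX)=93/4, d(JX,L)=65/2, d(JX,W)=15/2, d(JX,Y)=15
4. join JX+W (d=15/2, Q=-273/2) ⇒ JWX; edges |JX|=10/3, |W|=25/6
  updated: d(AEG,JWX)=17, d(JWX,L)=55/2, d(JWX,Y)=65/4
5. join AEG+Y (d=14, Q=-379/4) ⇒ AEGY; edges |AEG|=137/16, |Y|=87/16
  updated: d(AEGY,JWX)=77/8, d(AEGY,L)=95/4
6. join AEGY+JWX (d=77/8, Q=-487/8) ⇒ AEGJWXY; edges |AEGY|=47/16, |JWX|=107/16
  updated: d(AEGJWXY,L)=333/16
7. join AEGJWXY+L (d=333/16) ⇒ AEGJLWXY; edges |AEGJWXY|=333/32, |L|=333/32
final tree: ((((A:119/20,(E:5/4,G:7/4):91/20):137/16,Y:87/16):47/16,((J:53/16,X:75/16):10/3,W:25/6):107/16):333/32,L:333/32)
total length: 1175/16

((((A:119/20,(E:5/4,G:7/4):91/20):137/16,Y:87/16):47/16,((J:53/16,X:75/16):10/3,W:25/6):107/16):333/32,L:333/32)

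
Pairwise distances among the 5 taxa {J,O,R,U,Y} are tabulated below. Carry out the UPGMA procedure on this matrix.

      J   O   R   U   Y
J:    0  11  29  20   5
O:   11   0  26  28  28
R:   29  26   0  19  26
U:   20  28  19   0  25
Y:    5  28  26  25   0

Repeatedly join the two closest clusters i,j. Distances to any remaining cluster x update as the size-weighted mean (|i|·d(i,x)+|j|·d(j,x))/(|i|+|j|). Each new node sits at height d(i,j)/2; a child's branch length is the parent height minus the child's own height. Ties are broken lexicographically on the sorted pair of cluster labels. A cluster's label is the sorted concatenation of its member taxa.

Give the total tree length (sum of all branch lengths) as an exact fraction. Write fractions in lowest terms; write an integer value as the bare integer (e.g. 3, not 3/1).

569/12

step 1: merge (J,Y) at d=5; branch lengths J→5/2, Y→5/2; new cluster JY
  updated: d(JY,O)=39/2, d(JY,R)=55/2, d(JY,U)=45/2
step 2: merge (R,U) at d=19; branch lengths R→19/2, U→19/2; new cluster RU
  updated: d(JY,RU)=25, d(O,RU)=27
step 3: merge (JY,O) at d=39/2; branch lengths JY→29/4, O→39/4; new cluster JOY
  updated: d(JOY,RU)=77/3
step 4: merge (JOY,RU) at d=77/3; branch lengths JOY→37/12, RU→10/3; new cluster JORUY
final tree: (((J:5/2,Y:5/2):29/4,O:39/4):37/12,(R:19/2,U:19/2):10/3)
total length: 569/12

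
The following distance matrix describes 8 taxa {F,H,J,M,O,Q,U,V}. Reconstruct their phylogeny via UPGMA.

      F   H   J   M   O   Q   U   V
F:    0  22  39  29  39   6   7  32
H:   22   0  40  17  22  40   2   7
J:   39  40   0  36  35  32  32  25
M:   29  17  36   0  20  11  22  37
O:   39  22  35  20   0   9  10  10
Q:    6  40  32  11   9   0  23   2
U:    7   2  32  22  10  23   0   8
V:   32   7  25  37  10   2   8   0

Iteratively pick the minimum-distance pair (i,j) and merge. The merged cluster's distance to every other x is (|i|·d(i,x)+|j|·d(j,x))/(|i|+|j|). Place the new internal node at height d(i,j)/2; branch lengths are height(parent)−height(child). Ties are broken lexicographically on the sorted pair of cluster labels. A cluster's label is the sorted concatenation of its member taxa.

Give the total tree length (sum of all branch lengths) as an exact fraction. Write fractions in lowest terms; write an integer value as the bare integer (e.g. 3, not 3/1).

iteration 1: select H,U (d=2); attach at lengths (1, 1); label the merged cluster HU
  updated: d(F,HU)=29/2, d(HU,J)=36, d(HU,M)=39/2, d(HU,O)=16, d(HU,Q)=63/2, d(HU,V)=15/2
iteration 2: select Q,V (d=2); attach at lengths (1, 1); label the merged cluster QV
  updated: d(F,QV)=19, d(HU,QV)=39/2, d(J,QV)=57/2, d(M,QV)=24, d(O,QV)=19/2
iteration 3: select O,QV (d=19/2); attach at lengths (19/4, 15/4); label the merged cluster OQV
  updated: d(F,OQV)=77/3, d(HU,OQV)=55/3, d(J,OQV)=92/3, d(M,OQV)=68/3
iteration 4: select F,HU (d=29/2); attach at lengths (29/4, 25/4); label the merged cluster FHU
  updated: d(FHU,J)=37, d(FHU,M)=68/3, d(FHU,OQV)=187/9
iteration 5: select FHU,OQV (d=187/9); attach at lengths (113/36, 203/36); label the merged cluster FHOQUV
  updated: d(FHOQUV,J)=203/6, d(FHOQUV,M)=68/3
iteration 6: select FHOQUV,M (d=68/3); attach at lengths (17/18, 34/3); label the merged cluster FHMOQUV
  updated: d(FHMOQUV,J)=239/7
iteration 7: select FHMOQUV,J (d=239/7); attach at lengths (241/42, 239/14); label the merged cluster FHJMOQUV
final tree: ((((F:29/4,(H:1,U:1):25/4):113/36,(O:19/4,(Q:1,V:1):15/4):203/36):17/18,M:34/3):241/42,J:239/14)
total length: 8803/126

8803/126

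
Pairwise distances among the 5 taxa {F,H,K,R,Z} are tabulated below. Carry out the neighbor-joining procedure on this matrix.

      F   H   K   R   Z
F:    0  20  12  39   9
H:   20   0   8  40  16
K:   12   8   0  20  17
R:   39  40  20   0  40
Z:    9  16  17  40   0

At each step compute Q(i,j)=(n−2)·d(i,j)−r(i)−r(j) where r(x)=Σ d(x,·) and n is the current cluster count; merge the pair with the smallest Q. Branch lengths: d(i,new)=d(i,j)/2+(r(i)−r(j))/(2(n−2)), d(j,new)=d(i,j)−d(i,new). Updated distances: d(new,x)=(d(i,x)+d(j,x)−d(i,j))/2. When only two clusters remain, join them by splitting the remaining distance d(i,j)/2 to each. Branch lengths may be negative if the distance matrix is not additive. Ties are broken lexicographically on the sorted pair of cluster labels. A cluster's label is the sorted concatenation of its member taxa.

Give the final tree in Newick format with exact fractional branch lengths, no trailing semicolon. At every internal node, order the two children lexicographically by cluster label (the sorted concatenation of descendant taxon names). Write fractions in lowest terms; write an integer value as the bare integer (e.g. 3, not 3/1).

iteration 1: select K,R (d=20, Q=-136); attach at lengths (-11/3, 71/3); label the merged cluster KR
  updated: d(F,KR)=31/2, d(H,KR)=14, d(KR,Z)=37/2
iteration 2: select F,Z (d=9, Q=-70); attach at lengths (19/4, 17/4); label the merged cluster FZ
  updated: d(FZ,H)=27/2, d(FZ,KR)=25/2
iteration 3: select FZ,H (d=27/2, Q=-40); attach at lengths (6, 15/2); label the merged cluster FHZ
  updated: d(FHZ,KR)=13/2
iteration 4: select FHZ,KR (d=13/2); attach at lengths (13/4, 13/4); label the merged cluster FHKRZ
final tree: (((F:19/4,Z:17/4):6,H:15/2):13/4,(K:-11/3,R:71/3):13/4)
total length: 49

(((F:19/4,Z:17/4):6,H:15/2):13/4,(K:-11/3,R:71/3):13/4)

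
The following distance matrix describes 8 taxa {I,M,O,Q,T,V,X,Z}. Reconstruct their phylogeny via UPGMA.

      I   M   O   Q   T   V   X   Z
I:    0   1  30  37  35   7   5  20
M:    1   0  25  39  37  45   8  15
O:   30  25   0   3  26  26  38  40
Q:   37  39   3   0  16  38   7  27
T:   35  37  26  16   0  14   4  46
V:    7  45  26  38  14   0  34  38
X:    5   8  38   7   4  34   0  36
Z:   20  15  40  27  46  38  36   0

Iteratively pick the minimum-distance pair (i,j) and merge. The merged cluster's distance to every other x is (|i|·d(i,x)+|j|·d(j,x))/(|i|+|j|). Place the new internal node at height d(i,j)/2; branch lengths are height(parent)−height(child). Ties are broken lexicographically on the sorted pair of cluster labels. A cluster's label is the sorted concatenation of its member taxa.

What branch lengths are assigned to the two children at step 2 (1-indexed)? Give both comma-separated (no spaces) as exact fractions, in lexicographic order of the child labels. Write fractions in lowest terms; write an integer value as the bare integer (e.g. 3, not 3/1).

3/2,3/2

1. join I+M (d=1) ⇒ IM; edges |I|=1/2, |M|=1/2
  updated: d(IM,O)=55/2, d(IM,Q)=38, d(IM,T)=36, d(IM,V)=26, d(IM,X)=13/2, d(IM,Z)=35/2
2. join O+Q (d=3) ⇒ OQ; edges |O|=3/2, |Q|=3/2
  updated: d(IM,OQ)=131/4, d(OQ,T)=21, d(OQ,V)=32, d(OQ,X)=45/2, d(OQ,Z)=67/2
3. join T+X (d=4) ⇒ TX; edges |T|=2, |X|=2
  updated: d(IM,TX)=85/4, d(OQ,TX)=87/4, d(TX,V)=24, d(TX,Z)=41
4. join IM+Z (d=35/2) ⇒ IMZ; edges |IM|=33/4, |Z|=35/4
  updated: d(IMZ,OQ)=33, d(IMZ,TX)=167/6, d(IMZ,V)=30
5. join OQ+TX (d=87/4) ⇒ OQTX; edges |OQ|=75/8, |TX|=71/8
  updated: d(IMZ,OQTX)=365/12, d(OQTX,V)=28
6. join OQTX+V (d=28) ⇒ OQTVX; edges |OQTX|=25/8, |V|=14
  updated: d(IMZ,OQTVX)=91/3
7. join IMZ+OQTVX (d=91/3) ⇒ IMOQTVXZ; edges |IMZ|=77/12, |OQTVX|=7/6
final tree: (((I:1/2,M:1/2):33/4,Z:35/4):77/12,(((O:3/2,Q:3/2):75/8,(T:2,X:2):71/8):25/8,V:14):7/6)
total length: 1631/24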